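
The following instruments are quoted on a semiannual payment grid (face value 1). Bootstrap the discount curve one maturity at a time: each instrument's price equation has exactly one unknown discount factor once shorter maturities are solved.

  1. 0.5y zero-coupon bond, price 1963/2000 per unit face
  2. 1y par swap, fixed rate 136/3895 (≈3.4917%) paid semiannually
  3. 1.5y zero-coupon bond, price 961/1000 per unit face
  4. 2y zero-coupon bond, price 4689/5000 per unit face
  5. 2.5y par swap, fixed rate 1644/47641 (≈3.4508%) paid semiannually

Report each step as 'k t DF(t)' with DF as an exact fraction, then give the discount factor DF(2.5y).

1 1/2 1963/2000
2 1 483/500
3 3/2 961/1000
4 2 4689/5000
5 5/2 4589/5000
DF(2.5y) = 4589/5000 ≈ 0.917800

step 1 [0.5y] zero: DF = P = 1963/2000 ≈ 0.981500
step 2 [1y] swap r/2=68/3895: DF=(1 − 68/3895·(0.981500))/(1+68/3895) = 483/500 ≈ 0.966000
step 3 [1.5y] zero: DF = P = 961/1000 ≈ 0.961000
step 4 [2y] zero: DF = P = 4689/5000 ≈ 0.937800
step 5 [2.5y] swap r/2=822/47641: DF=(1 − 822/47641·(0.981500+0.966000+0.961000+0.937800))/(1+822/47641) = 4589/5000 ≈ 0.917800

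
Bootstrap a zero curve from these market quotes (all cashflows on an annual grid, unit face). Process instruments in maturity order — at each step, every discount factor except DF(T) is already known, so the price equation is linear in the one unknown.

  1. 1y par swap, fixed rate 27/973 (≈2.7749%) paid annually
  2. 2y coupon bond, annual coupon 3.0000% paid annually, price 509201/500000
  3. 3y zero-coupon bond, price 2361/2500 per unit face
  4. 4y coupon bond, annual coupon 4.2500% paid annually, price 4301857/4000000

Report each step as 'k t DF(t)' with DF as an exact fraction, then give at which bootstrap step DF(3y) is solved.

step 1 [1y] swap r/1=27/973: DF=(1 − 27/973·(0))/(1+27/973) = 973/1000 ≈ 0.973000
step 2 [2y] bond c/1=3/100: DF=(509201/500000 − 3/100·(0.973000))/(1+3/100) = 2401/2500 ≈ 0.960400
step 3 [3y] zero: DF = P = 2361/2500 ≈ 0.944400
step 4 [4y] bond c/1=17/400: DF=(4301857/4000000 − 17/400·(0.973000+0.960400+0.944400))/(1+17/400) = 9143/10000 ≈ 0.914300

1 1 973/1000
2 2 2401/2500
3 3 2361/2500
4 4 9143/10000
DF(3y) is solved at step 3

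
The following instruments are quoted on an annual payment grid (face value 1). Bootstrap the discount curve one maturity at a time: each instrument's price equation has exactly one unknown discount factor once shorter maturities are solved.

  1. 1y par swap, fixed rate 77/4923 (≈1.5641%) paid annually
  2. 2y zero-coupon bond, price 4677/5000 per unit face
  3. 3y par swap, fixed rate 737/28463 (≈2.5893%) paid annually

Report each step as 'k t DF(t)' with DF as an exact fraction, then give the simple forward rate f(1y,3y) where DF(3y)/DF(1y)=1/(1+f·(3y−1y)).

step 1 [1y] swap r/1=77/4923: DF=(1 − 77/4923·(0))/(1+77/4923) = 4923/5000 ≈ 0.984600
step 2 [2y] zero: DF = P = 4677/5000 ≈ 0.935400
step 3 [3y] swap r/1=737/28463: DF=(1 − 737/28463·(0.984600+0.935400))/(1+737/28463) = 9263/10000 ≈ 0.926300

1 1 4923/5000
2 2 4677/5000
3 3 9263/10000
f(1y,3y) = ((4923/5000)/(9263/10000) − 1)/(2) = 583/18526 ≈ 3.1469%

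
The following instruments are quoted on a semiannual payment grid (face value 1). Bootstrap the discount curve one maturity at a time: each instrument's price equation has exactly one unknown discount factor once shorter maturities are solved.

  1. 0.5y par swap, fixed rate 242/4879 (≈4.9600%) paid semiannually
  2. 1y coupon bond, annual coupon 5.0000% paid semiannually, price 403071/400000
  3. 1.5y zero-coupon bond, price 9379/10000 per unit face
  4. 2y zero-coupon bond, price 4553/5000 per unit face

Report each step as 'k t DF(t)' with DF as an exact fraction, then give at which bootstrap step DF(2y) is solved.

1 1/2 4879/5000
2 1 9593/10000
3 3/2 9379/10000
4 2 4553/5000
DF(2y) is solved at step 4

step 1 [0.5y] swap r/2=121/4879: DF=(1 − 121/4879·(0))/(1+121/4879) = 4879/5000 ≈ 0.975800
step 2 [1y] bond c/2=1/40: DF=(403071/400000 − 1/40·(0.975800))/(1+1/40) = 9593/10000 ≈ 0.959300
step 3 [1.5y] zero: DF = P = 9379/10000 ≈ 0.937900
step 4 [2y] zero: DF = P = 4553/5000 ≈ 0.910600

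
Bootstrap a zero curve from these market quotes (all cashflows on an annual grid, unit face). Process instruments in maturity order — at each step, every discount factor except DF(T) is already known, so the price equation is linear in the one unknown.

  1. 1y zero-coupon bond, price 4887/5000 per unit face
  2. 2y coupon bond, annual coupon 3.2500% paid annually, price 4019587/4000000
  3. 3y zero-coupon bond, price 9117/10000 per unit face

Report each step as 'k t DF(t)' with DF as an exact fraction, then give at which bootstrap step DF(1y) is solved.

1 1 4887/5000
2 2 377/400
3 3 9117/10000
DF(1y) is solved at step 1

step 1 [1y] zero: DF = P = 4887/5000 ≈ 0.977400
step 2 [2y] bond c/1=13/400: DF=(4019587/4000000 − 13/400·(0.977400))/(1+13/400) = 377/400 ≈ 0.942500
step 3 [3y] zero: DF = P = 9117/10000 ≈ 0.911700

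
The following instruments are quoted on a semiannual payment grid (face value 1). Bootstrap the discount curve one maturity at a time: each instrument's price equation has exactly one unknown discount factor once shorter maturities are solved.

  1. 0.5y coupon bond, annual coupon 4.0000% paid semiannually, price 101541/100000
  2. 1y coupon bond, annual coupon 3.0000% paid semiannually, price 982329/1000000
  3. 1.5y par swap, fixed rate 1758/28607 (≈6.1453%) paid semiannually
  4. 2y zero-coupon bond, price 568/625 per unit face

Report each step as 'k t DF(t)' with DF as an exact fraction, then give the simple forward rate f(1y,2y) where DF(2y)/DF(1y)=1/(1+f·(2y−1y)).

1 1/2 1991/2000
2 1 9531/10000
3 3/2 9121/10000
4 2 568/625
f(1y,2y) = ((9531/10000)/(568/625) − 1)/(1) = 443/9088 ≈ 4.8746%

step 1 [0.5y] bond c/2=1/50: DF=(101541/100000 − 1/50·(0))/(1+1/50) = 1991/2000 ≈ 0.995500
step 2 [1y] bond c/2=3/200: DF=(982329/1000000 − 3/200·(0.995500))/(1+3/200) = 9531/10000 ≈ 0.953100
step 3 [1.5y] swap r/2=879/28607: DF=(1 − 879/28607·(0.995500+0.953100))/(1+879/28607) = 9121/10000 ≈ 0.912100
step 4 [2y] zero: DF = P = 568/625 ≈ 0.908800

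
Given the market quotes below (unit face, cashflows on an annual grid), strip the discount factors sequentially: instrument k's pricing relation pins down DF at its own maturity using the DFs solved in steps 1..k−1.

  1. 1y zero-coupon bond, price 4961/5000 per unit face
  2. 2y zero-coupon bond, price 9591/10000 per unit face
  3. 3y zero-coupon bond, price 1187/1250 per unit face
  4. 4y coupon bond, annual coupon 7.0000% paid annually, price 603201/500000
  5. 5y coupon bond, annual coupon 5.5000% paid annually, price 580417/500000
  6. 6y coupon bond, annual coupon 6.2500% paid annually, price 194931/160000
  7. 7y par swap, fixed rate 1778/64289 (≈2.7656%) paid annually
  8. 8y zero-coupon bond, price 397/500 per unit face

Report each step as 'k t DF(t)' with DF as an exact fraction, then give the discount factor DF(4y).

step 1 [1y] zero: DF = P = 4961/5000 ≈ 0.992200
step 2 [2y] zero: DF = P = 9591/10000 ≈ 0.959100
step 3 [3y] zero: DF = P = 1187/1250 ≈ 0.949600
step 4 [4y] bond c/1=7/100: DF=(603201/500000 − 7/100·(0.992200+0.959100+0.949600))/(1+7/100) = 9377/10000 ≈ 0.937700
step 5 [5y] bond c/1=11/200: DF=(580417/500000 − 11/200·(0.992200+0.959100+0.949600+0.937700))/(1+11/200) = 4501/5000 ≈ 0.900200
step 6 [6y] bond c/1=1/16: DF=(194931/160000 − 1/16·(0.992200+0.959100+0.949600+0.937700+0.900200))/(1+1/16) = 8679/10000 ≈ 0.867900
step 7 [7y] swap r/1=1778/64289: DF=(1 − 1778/64289·(0.992200+0.959100+0.949600+0.937700+0.900200+0.867900))/(1+1778/64289) = 4111/5000 ≈ 0.822200
step 8 [8y] zero: DF = P = 397/500 ≈ 0.794000

1 1 4961/5000
2 2 9591/10000
3 3 1187/1250
4 4 9377/10000
5 5 4501/5000
6 6 8679/10000
7 7 4111/5000
8 8 397/500
DF(4y) = 9377/10000 ≈ 0.937700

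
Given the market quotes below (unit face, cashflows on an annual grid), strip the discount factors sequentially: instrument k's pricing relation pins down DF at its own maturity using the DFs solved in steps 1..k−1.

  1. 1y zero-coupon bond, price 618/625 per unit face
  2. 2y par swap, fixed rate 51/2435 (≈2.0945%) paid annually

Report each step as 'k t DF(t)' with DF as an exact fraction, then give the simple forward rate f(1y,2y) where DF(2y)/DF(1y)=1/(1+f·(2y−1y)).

step 1 [1y] zero: DF = P = 618/625 ≈ 0.988800
step 2 [2y] swap r/1=51/2435: DF=(1 − 51/2435·(0.988800))/(1+51/2435) = 1199/1250 ≈ 0.959200

1 1 618/625
2 2 1199/1250
f(1y,2y) = ((618/625)/(1199/1250) − 1)/(1) = 37/1199 ≈ 3.0859%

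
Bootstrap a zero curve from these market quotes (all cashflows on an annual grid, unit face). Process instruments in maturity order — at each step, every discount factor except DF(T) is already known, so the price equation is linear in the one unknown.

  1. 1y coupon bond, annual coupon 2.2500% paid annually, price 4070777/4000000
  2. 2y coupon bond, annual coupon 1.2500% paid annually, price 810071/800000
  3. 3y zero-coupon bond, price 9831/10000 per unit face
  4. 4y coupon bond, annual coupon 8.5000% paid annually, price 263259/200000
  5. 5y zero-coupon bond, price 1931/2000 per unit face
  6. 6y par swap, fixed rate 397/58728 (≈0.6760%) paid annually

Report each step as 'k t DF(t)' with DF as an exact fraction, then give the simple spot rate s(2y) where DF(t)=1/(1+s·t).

1 1 9953/10000
2 2 4939/5000
3 3 9831/10000
4 4 613/625
5 5 1931/2000
6 6 9603/10000
s(2y) = (1/(4939/5000) − 1)/(2) = 61/9878 ≈ 0.6175%

step 1 [1y] bond c/1=9/400: DF=(4070777/4000000 − 9/400·(0))/(1+9/400) = 9953/10000 ≈ 0.995300
step 2 [2y] bond c/1=1/80: DF=(810071/800000 − 1/80·(0.995300))/(1+1/80) = 4939/5000 ≈ 0.987800
step 3 [3y] zero: DF = P = 9831/10000 ≈ 0.983100
step 4 [4y] bond c/1=17/200: DF=(263259/200000 − 17/200·(0.995300+0.987800+0.983100))/(1+17/200) = 613/625 ≈ 0.980800
step 5 [5y] zero: DF = P = 1931/2000 ≈ 0.965500
step 6 [6y] swap r/1=397/58728: DF=(1 − 397/58728·(0.995300+0.987800+0.983100+0.980800+0.965500))/(1+397/58728) = 9603/10000 ≈ 0.960300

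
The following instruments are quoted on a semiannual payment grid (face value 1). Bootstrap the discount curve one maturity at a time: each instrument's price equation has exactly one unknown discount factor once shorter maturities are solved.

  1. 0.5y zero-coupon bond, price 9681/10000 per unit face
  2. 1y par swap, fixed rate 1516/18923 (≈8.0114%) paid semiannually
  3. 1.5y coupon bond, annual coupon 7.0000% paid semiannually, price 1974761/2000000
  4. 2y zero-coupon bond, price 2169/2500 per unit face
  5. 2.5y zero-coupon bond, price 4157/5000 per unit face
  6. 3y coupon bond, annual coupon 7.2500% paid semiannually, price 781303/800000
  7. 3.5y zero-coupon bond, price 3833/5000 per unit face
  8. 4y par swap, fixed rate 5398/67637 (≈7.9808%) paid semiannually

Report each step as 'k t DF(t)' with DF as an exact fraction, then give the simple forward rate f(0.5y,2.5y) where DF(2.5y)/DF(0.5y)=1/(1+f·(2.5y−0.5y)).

step 1 [0.5y] zero: DF = P = 9681/10000 ≈ 0.968100
step 2 [1y] swap r/2=758/18923: DF=(1 − 758/18923·(0.968100))/(1+758/18923) = 4621/5000 ≈ 0.924200
step 3 [1.5y] bond c/2=7/200: DF=(1974761/2000000 − 7/200·(0.968100+0.924200))/(1+7/200) = 89/100 ≈ 0.890000
step 4 [2y] zero: DF = P = 2169/2500 ≈ 0.867600
step 5 [2.5y] zero: DF = P = 4157/5000 ≈ 0.831400
step 6 [3y] bond c/2=29/800: DF=(781303/800000 − 29/800·(0.968100+0.924200+0.890000+0.867600+0.831400))/(1+29/800) = 7857/10000 ≈ 0.785700
step 7 [3.5y] zero: DF = P = 3833/5000 ≈ 0.766600
step 8 [4y] swap r/2=2699/67637: DF=(1 − 2699/67637·(0.968100+0.924200+0.890000+0.867600+0.831400+0.785700+0.766600))/(1+2699/67637) = 7301/10000 ≈ 0.730100

1 1/2 9681/10000
2 1 4621/5000
3 3/2 89/100
4 2 2169/2500
5 5/2 4157/5000
6 3 7857/10000
7 7/2 3833/5000
8 4 7301/10000
f(0.5y,2.5y) = ((9681/10000)/(4157/5000) − 1)/(2) = 1367/16628 ≈ 8.2211%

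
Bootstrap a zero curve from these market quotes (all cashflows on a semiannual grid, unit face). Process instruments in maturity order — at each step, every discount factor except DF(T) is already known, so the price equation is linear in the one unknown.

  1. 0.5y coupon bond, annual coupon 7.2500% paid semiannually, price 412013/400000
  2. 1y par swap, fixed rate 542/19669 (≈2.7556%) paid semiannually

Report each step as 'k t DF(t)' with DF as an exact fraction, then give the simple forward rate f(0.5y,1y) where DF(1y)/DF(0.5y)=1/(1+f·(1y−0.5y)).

1 1/2 497/500
2 1 9729/10000
f(0.5y,1y) = ((497/500)/(9729/10000) − 1)/(1/2) = 422/9729 ≈ 4.3375%

step 1 [0.5y] bond c/2=29/800: DF=(412013/400000 − 29/800·(0))/(1+29/800) = 497/500 ≈ 0.994000
step 2 [1y] swap r/2=271/19669: DF=(1 − 271/19669·(0.994000))/(1+271/19669) = 9729/10000 ≈ 0.972900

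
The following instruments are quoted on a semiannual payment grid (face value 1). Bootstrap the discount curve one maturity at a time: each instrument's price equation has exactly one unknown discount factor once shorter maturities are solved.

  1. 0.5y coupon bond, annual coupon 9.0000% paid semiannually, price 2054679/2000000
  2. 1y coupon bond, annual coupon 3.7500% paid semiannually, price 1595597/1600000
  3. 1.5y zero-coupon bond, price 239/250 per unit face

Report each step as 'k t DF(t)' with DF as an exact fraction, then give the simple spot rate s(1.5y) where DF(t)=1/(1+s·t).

step 1 [0.5y] bond c/2=9/200: DF=(2054679/2000000 − 9/200·(0))/(1+9/200) = 9831/10000 ≈ 0.983100
step 2 [1y] bond c/2=3/160: DF=(1595597/1600000 − 3/160·(0.983100))/(1+3/160) = 1201/1250 ≈ 0.960800
step 3 [1.5y] zero: DF = P = 239/250 ≈ 0.956000

1 1/2 9831/10000
2 1 1201/1250
3 3/2 239/250
s(1.5y) = (1/(239/250) − 1)/(3/2) = 22/717 ≈ 3.0683%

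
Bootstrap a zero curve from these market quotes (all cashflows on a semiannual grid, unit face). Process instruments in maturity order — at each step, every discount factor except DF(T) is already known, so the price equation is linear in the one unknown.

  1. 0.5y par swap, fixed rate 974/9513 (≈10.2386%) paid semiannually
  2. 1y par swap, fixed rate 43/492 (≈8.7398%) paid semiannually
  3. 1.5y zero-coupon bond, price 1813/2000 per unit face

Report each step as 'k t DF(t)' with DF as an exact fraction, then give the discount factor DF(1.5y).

step 1 [0.5y] swap r/2=487/9513: DF=(1 − 487/9513·(0))/(1+487/9513) = 9513/10000 ≈ 0.951300
step 2 [1y] swap r/2=43/984: DF=(1 − 43/984·(0.951300))/(1+43/984) = 9183/10000 ≈ 0.918300
step 3 [1.5y] zero: DF = P = 1813/2000 ≈ 0.906500

1 1/2 9513/10000
2 1 9183/10000
3 3/2 1813/2000
DF(1.5y) = 1813/2000 ≈ 0.906500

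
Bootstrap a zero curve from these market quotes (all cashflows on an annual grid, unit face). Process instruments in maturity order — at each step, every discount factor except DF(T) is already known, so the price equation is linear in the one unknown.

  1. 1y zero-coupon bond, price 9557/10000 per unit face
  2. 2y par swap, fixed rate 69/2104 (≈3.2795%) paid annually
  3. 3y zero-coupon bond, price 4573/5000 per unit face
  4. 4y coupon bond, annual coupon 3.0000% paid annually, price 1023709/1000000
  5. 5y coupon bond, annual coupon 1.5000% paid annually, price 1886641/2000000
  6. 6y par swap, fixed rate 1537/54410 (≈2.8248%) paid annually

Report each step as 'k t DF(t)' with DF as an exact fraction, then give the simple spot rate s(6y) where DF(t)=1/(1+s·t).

1 1 9557/10000
2 2 9379/10000
3 3 4573/5000
4 4 9121/10000
5 5 1093/1250
6 6 8463/10000
s(6y) = (1/(8463/10000) − 1)/(6) = 1537/50778 ≈ 3.0269%

step 1 [1y] zero: DF = P = 9557/10000 ≈ 0.955700
step 2 [2y] swap r/1=69/2104: DF=(1 − 69/2104·(0.955700))/(1+69/2104) = 9379/10000 ≈ 0.937900
step 3 [3y] zero: DF = P = 4573/5000 ≈ 0.914600
step 4 [4y] bond c/1=3/100: DF=(1023709/1000000 − 3/100·(0.955700+0.937900+0.914600))/(1+3/100) = 9121/10000 ≈ 0.912100
step 5 [5y] bond c/1=3/200: DF=(1886641/2000000 − 3/200·(0.955700+0.937900+0.914600+0.912100))/(1+3/200) = 1093/1250 ≈ 0.874400
step 6 [6y] swap r/1=1537/54410: DF=(1 − 1537/54410·(0.955700+0.937900+0.914600+0.912100+0.874400))/(1+1537/54410) = 8463/10000 ≈ 0.846300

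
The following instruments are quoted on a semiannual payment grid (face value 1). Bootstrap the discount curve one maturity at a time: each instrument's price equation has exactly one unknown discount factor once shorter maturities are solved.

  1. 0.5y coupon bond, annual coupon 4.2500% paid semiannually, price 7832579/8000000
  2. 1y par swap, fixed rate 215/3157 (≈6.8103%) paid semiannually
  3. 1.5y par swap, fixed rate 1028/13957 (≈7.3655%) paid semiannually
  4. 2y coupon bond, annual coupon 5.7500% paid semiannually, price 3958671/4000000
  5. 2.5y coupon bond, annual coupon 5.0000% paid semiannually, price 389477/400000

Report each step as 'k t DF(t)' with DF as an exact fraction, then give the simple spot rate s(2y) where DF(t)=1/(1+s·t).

1 1/2 9587/10000
2 1 1871/2000
3 3/2 2243/2500
4 2 221/250
5 5/2 8603/10000
s(2y) = (1/(221/250) − 1)/(2) = 29/442 ≈ 6.5611%

step 1 [0.5y] bond c/2=17/800: DF=(7832579/8000000 − 17/800·(0))/(1+17/800) = 9587/10000 ≈ 0.958700
step 2 [1y] swap r/2=215/6314: DF=(1 − 215/6314·(0.958700))/(1+215/6314) = 1871/2000 ≈ 0.935500
step 3 [1.5y] swap r/2=514/13957: DF=(1 − 514/13957·(0.958700+0.935500))/(1+514/13957) = 2243/2500 ≈ 0.897200
step 4 [2y] bond c/2=23/800: DF=(3958671/4000000 − 23/800·(0.958700+0.935500+0.897200))/(1+23/800) = 221/250 ≈ 0.884000
step 5 [2.5y] bond c/2=1/40: DF=(389477/400000 − 1/40·(0.958700+0.935500+0.897200+0.884000))/(1+1/40) = 8603/10000 ≈ 0.860300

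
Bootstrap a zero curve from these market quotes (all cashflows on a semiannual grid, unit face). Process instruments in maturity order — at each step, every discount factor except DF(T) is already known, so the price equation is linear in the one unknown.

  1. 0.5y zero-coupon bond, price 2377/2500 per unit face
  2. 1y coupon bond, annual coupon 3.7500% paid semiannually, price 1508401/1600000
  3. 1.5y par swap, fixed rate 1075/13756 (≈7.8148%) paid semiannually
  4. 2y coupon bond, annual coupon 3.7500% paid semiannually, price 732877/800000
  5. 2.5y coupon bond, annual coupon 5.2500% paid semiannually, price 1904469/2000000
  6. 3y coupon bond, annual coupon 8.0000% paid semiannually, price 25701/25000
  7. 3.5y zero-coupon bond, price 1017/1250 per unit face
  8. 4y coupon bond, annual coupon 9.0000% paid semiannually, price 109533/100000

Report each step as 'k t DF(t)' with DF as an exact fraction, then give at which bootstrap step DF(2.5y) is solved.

1 1/2 2377/2500
2 1 9079/10000
3 3/2 357/400
4 2 4243/5000
5 5/2 4179/5000
6 3 8179/10000
7 7/2 1017/1250
8 4 7869/10000
DF(2.5y) is solved at step 5

step 1 [0.5y] zero: DF = P = 2377/2500 ≈ 0.950800
step 2 [1y] bond c/2=3/160: DF=(1508401/1600000 − 3/160·(0.950800))/(1+3/160) = 9079/10000 ≈ 0.907900
step 3 [1.5y] swap r/2=1075/27512: DF=(1 − 1075/27512·(0.950800+0.907900))/(1+1075/27512) = 357/400 ≈ 0.892500
step 4 [2y] bond c/2=3/160: DF=(732877/800000 − 3/160·(0.950800+0.907900+0.892500))/(1+3/160) = 4243/5000 ≈ 0.848600
step 5 [2.5y] bond c/2=21/800: DF=(1904469/2000000 − 21/800·(0.950800+0.907900+0.892500+0.848600))/(1+21/800) = 4179/5000 ≈ 0.835800
step 6 [3y] bond c/2=1/25: DF=(25701/25000 − 1/25·(0.950800+0.907900+0.892500+0.848600+0.835800))/(1+1/25) = 8179/10000 ≈ 0.817900
step 7 [3.5y] zero: DF = P = 1017/1250 ≈ 0.813600
step 8 [4y] bond c/2=9/200: DF=(109533/100000 − 9/200·(0.950800+0.907900+0.892500+0.848600+0.835800+0.817900+0.813600))/(1+9/200) = 7869/10000 ≈ 0.786900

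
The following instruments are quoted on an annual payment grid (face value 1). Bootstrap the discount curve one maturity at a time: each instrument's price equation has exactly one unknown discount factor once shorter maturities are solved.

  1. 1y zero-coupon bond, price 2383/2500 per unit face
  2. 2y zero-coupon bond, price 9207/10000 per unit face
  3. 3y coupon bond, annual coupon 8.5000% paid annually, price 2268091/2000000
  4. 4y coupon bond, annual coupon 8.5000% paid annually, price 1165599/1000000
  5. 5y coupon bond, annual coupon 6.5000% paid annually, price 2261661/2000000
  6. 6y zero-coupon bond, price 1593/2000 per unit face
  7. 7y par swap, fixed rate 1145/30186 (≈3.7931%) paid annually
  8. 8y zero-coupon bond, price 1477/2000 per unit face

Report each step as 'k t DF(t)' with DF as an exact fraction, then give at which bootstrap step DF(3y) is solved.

step 1 [1y] zero: DF = P = 2383/2500 ≈ 0.953200
step 2 [2y] zero: DF = P = 9207/10000 ≈ 0.920700
step 3 [3y] bond c/1=17/200: DF=(2268091/2000000 − 17/200·(0.953200+0.920700))/(1+17/200) = 1123/1250 ≈ 0.898400
step 4 [4y] bond c/1=17/200: DF=(1165599/1000000 − 17/200·(0.953200+0.920700+0.898400))/(1+17/200) = 8571/10000 ≈ 0.857100
step 5 [5y] bond c/1=13/200: DF=(2261661/2000000 − 13/200·(0.953200+0.920700+0.898400+0.857100))/(1+13/200) = 8403/10000 ≈ 0.840300
step 6 [6y] zero: DF = P = 1593/2000 ≈ 0.796500
step 7 [7y] swap r/1=1145/30186: DF=(1 − 1145/30186·(0.953200+0.920700+0.898400+0.857100+0.840300+0.796500))/(1+1145/30186) = 771/1000 ≈ 0.771000
step 8 [8y] zero: DF = P = 1477/2000 ≈ 0.738500

1 1 2383/2500
2 2 9207/10000
3 3 1123/1250
4 4 8571/10000
5 5 8403/10000
6 6 1593/2000
7 7 771/1000
8 8 1477/2000
DF(3y) is solved at step 3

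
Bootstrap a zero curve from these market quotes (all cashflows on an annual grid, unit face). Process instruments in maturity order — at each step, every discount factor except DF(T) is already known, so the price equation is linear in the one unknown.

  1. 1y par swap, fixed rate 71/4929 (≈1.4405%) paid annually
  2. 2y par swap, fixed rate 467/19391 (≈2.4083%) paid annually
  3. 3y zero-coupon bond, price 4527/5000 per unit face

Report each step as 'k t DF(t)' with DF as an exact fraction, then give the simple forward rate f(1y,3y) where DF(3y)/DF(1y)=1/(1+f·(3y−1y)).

1 1 4929/5000
2 2 9533/10000
3 3 4527/5000
f(1y,3y) = ((4929/5000)/(4527/5000) − 1)/(2) = 67/1509 ≈ 4.4400%

step 1 [1y] swap r/1=71/4929: DF=(1 − 71/4929·(0))/(1+71/4929) = 4929/5000 ≈ 0.985800
step 2 [2y] swap r/1=467/19391: DF=(1 − 467/19391·(0.985800))/(1+467/19391) = 9533/10000 ≈ 0.953300
step 3 [3y] zero: DF = P = 4527/5000 ≈ 0.905400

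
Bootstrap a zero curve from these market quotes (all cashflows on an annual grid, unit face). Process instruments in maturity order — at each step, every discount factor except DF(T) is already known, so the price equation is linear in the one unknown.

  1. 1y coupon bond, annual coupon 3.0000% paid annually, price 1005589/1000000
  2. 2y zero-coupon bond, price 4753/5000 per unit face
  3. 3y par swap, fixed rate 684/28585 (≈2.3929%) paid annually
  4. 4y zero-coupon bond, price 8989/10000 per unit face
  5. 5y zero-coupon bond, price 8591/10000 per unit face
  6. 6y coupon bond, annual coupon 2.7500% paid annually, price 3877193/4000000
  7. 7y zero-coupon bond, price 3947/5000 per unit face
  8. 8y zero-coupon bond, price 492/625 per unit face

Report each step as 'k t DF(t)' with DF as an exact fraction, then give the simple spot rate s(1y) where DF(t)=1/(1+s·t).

step 1 [1y] bond c/1=3/100: DF=(1005589/1000000 − 3/100·(0))/(1+3/100) = 9763/10000 ≈ 0.976300
step 2 [2y] zero: DF = P = 4753/5000 ≈ 0.950600
step 3 [3y] swap r/1=684/28585: DF=(1 − 684/28585·(0.976300+0.950600))/(1+684/28585) = 2329/2500 ≈ 0.931600
step 4 [4y] zero: DF = P = 8989/10000 ≈ 0.898900
step 5 [5y] zero: DF = P = 8591/10000 ≈ 0.859100
step 6 [6y] bond c/1=11/400: DF=(3877193/4000000 − 11/400·(0.976300+0.950600+0.931600+0.898900+0.859100))/(1+11/400) = 4099/5000 ≈ 0.819800
step 7 [7y] zero: DF = P = 3947/5000 ≈ 0.789400
step 8 [8y] zero: DF = P = 492/625 ≈ 0.787200

1 1 9763/10000
2 2 4753/5000
3 3 2329/2500
4 4 8989/10000
5 5 8591/10000
6 6 4099/5000
7 7 3947/5000
8 8 492/625
s(1y) = (1/(9763/10000) − 1)/(1) = 237/9763 ≈ 2.4275%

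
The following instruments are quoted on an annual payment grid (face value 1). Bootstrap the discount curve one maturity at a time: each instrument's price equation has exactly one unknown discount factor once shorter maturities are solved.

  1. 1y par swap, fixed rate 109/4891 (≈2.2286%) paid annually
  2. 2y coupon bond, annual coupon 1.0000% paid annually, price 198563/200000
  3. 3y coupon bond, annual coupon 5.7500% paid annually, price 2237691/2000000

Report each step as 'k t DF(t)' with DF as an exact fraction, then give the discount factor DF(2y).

1 1 4891/5000
2 2 9733/10000
3 3 9519/10000
DF(2y) = 9733/10000 ≈ 0.973300

step 1 [1y] swap r/1=109/4891: DF=(1 − 109/4891·(0))/(1+109/4891) = 4891/5000 ≈ 0.978200
step 2 [2y] bond c/1=1/100: DF=(198563/200000 − 1/100·(0.978200))/(1+1/100) = 9733/10000 ≈ 0.973300
step 3 [3y] bond c/1=23/400: DF=(2237691/2000000 − 23/400·(0.978200+0.973300))/(1+23/400) = 9519/10000 ≈ 0.951900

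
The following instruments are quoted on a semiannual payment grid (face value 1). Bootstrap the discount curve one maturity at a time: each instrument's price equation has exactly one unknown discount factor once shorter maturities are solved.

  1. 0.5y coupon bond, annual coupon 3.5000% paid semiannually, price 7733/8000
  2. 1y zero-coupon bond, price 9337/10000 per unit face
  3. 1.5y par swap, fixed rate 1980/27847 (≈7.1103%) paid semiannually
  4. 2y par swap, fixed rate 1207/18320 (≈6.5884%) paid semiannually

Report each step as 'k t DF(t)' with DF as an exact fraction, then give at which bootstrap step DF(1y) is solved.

1 1/2 19/20
2 1 9337/10000
3 3/2 901/1000
4 2 8793/10000
DF(1y) is solved at step 2

step 1 [0.5y] bond c/2=7/400: DF=(7733/8000 − 7/400·(0))/(1+7/400) = 19/20 ≈ 0.950000
step 2 [1y] zero: DF = P = 9337/10000 ≈ 0.933700
step 3 [1.5y] swap r/2=990/27847: DF=(1 − 990/27847·(0.950000+0.933700))/(1+990/27847) = 901/1000 ≈ 0.901000
step 4 [2y] swap r/2=1207/36640: DF=(1 − 1207/36640·(0.950000+0.933700+0.901000))/(1+1207/36640) = 8793/10000 ≈ 0.879300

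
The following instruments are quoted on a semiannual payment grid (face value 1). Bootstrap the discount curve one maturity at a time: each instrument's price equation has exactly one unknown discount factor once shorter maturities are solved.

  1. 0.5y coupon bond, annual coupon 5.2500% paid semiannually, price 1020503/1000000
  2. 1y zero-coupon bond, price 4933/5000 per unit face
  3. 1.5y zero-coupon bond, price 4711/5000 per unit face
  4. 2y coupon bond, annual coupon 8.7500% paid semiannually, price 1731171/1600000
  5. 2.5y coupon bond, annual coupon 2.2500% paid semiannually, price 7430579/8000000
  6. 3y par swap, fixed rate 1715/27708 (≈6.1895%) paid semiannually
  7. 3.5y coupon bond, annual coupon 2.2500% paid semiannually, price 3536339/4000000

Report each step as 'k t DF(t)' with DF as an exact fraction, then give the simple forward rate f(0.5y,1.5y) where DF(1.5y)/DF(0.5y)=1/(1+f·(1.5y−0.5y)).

1 1/2 1243/1250
2 1 4933/5000
3 3/2 4711/5000
4 2 9141/10000
5 5/2 4379/5000
6 3 1657/2000
7 7/2 4063/5000
f(0.5y,1.5y) = ((1243/1250)/(4711/5000) − 1)/(1) = 261/4711 ≈ 5.5402%

step 1 [0.5y] bond c/2=21/800: DF=(1020503/1000000 − 21/800·(0))/(1+21/800) = 1243/1250 ≈ 0.994400
step 2 [1y] zero: DF = P = 4933/5000 ≈ 0.986600
step 3 [1.5y] zero: DF = P = 4711/5000 ≈ 0.942200
step 4 [2y] bond c/2=7/160: DF=(1731171/1600000 − 7/160·(0.994400+0.986600+0.942200))/(1+7/160) = 9141/10000 ≈ 0.914100
step 5 [2.5y] bond c/2=9/800: DF=(7430579/8000000 − 9/800·(0.994400+0.986600+0.942200+0.914100))/(1+9/800) = 4379/5000 ≈ 0.875800
step 6 [3y] swap r/2=1715/55416: DF=(1 − 1715/55416·(0.994400+0.986600+0.942200+0.914100+0.875800))/(1+1715/55416) = 1657/2000 ≈ 0.828500
step 7 [3.5y] bond c/2=9/800: DF=(3536339/4000000 − 9/800·(0.994400+0.986600+0.942200+0.914100+0.875800+0.828500))/(1+9/800) = 4063/5000 ≈ 0.812600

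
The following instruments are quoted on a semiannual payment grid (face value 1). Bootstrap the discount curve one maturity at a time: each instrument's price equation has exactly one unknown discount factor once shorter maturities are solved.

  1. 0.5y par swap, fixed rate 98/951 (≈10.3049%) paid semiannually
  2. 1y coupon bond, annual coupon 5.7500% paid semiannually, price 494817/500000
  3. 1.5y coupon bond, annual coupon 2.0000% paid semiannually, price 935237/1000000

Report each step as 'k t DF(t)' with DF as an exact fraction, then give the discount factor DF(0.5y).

1 1/2 951/1000
2 1 4677/5000
3 3/2 9073/10000
DF(0.5y) = 951/1000 ≈ 0.951000

step 1 [0.5y] swap r/2=49/951: DF=(1 − 49/951·(0))/(1+49/951) = 951/1000 ≈ 0.951000
step 2 [1y] bond c/2=23/800: DF=(494817/500000 − 23/800·(0.951000))/(1+23/800) = 4677/5000 ≈ 0.935400
step 3 [1.5y] bond c/2=1/100: DF=(935237/1000000 − 1/100·(0.951000+0.935400))/(1+1/100) = 9073/10000 ≈ 0.907300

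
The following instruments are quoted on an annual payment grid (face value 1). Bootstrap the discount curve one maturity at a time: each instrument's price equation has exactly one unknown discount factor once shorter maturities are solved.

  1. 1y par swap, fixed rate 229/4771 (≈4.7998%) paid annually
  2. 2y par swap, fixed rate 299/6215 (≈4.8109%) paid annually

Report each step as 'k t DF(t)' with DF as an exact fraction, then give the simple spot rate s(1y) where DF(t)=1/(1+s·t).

1 1 4771/5000
2 2 9103/10000
s(1y) = (1/(4771/5000) − 1)/(1) = 229/4771 ≈ 4.7998%

step 1 [1y] swap r/1=229/4771: DF=(1 − 229/4771·(0))/(1+229/4771) = 4771/5000 ≈ 0.954200
step 2 [2y] swap r/1=299/6215: DF=(1 − 299/6215·(0.954200))/(1+299/6215) = 9103/10000 ≈ 0.910300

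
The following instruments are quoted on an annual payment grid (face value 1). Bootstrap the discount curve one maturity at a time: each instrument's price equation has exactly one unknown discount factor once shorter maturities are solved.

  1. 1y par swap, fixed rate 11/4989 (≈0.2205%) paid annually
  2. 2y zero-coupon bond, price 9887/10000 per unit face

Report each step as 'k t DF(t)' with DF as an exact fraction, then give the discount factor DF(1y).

1 1 4989/5000
2 2 9887/10000
DF(1y) = 4989/5000 ≈ 0.997800

step 1 [1y] swap r/1=11/4989: DF=(1 − 11/4989·(0))/(1+11/4989) = 4989/5000 ≈ 0.997800
step 2 [2y] zero: DF = P = 9887/10000 ≈ 0.988700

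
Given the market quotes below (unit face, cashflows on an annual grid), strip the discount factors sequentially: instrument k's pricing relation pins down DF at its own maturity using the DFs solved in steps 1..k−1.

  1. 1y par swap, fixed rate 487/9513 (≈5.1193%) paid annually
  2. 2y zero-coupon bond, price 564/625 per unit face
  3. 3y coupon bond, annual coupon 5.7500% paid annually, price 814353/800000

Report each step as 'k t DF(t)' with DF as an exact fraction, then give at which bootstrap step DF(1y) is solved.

1 1 9513/10000
2 2 564/625
3 3 4309/5000
DF(1y) is solved at step 1

step 1 [1y] swap r/1=487/9513: DF=(1 − 487/9513·(0))/(1+487/9513) = 9513/10000 ≈ 0.951300
step 2 [2y] zero: DF = P = 564/625 ≈ 0.902400
step 3 [3y] bond c/1=23/400: DF=(814353/800000 − 23/400·(0.951300+0.902400))/(1+23/400) = 4309/5000 ≈ 0.861800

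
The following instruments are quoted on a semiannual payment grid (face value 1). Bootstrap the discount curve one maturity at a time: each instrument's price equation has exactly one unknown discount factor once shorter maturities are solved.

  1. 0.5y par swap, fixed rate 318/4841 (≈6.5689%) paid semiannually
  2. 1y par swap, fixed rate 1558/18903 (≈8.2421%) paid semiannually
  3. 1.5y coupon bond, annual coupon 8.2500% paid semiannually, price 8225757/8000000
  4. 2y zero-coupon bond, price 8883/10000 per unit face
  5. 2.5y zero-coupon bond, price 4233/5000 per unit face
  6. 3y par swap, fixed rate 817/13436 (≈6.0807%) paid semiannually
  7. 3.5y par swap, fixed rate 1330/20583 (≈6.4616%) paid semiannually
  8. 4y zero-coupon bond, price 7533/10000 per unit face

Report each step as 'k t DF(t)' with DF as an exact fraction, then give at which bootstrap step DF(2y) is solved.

1 1/2 4841/5000
2 1 9221/10000
3 3/2 4563/5000
4 2 8883/10000
5 5/2 4233/5000
6 3 4183/5000
7 7/2 1601/2000
8 4 7533/10000
DF(2y) is solved at step 4

step 1 [0.5y] swap r/2=159/4841: DF=(1 − 159/4841·(0))/(1+159/4841) = 4841/5000 ≈ 0.968200
step 2 [1y] swap r/2=779/18903: DF=(1 − 779/18903·(0.968200))/(1+779/18903) = 9221/10000 ≈ 0.922100
step 3 [1.5y] bond c/2=33/800: DF=(8225757/8000000 − 33/800·(0.968200+0.922100))/(1+33/800) = 4563/5000 ≈ 0.912600
step 4 [2y] zero: DF = P = 8883/10000 ≈ 0.888300
step 5 [2.5y] zero: DF = P = 4233/5000 ≈ 0.846600
step 6 [3y] swap r/2=817/26872: DF=(1 − 817/26872·(0.968200+0.922100+0.912600+0.888300+0.846600))/(1+817/26872) = 4183/5000 ≈ 0.836600
step 7 [3.5y] swap r/2=665/20583: DF=(1 − 665/20583·(0.968200+0.922100+0.912600+0.888300+0.846600+0.836600))/(1+665/20583) = 1601/2000 ≈ 0.800500
step 8 [4y] zero: DF = P = 7533/10000 ≈ 0.753300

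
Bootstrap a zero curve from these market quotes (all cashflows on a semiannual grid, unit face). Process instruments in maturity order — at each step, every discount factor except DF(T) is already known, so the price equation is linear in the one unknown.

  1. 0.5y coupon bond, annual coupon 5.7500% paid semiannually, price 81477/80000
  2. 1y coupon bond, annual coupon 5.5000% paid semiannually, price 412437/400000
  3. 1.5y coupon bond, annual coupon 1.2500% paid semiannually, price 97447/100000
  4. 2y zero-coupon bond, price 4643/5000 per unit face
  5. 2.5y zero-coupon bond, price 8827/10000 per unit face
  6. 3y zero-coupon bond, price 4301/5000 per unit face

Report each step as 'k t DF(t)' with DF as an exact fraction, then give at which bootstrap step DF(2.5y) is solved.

1 1/2 99/100
2 1 977/1000
3 3/2 4781/5000
4 2 4643/5000
5 5/2 8827/10000
6 3 4301/5000
DF(2.5y) is solved at step 5

step 1 [0.5y] bond c/2=23/800: DF=(81477/80000 − 23/800·(0))/(1+23/800) = 99/100 ≈ 0.990000
step 2 [1y] bond c/2=11/400: DF=(412437/400000 − 11/400·(0.990000))/(1+11/400) = 977/1000 ≈ 0.977000
step 3 [1.5y] bond c/2=1/160: DF=(97447/100000 − 1/160·(0.990000+0.977000))/(1+1/160) = 4781/5000 ≈ 0.956200
step 4 [2y] zero: DF = P = 4643/5000 ≈ 0.928600
step 5 [2.5y] zero: DF = P = 8827/10000 ≈ 0.882700
step 6 [3y] zero: DF = P = 4301/5000 ≈ 0.860200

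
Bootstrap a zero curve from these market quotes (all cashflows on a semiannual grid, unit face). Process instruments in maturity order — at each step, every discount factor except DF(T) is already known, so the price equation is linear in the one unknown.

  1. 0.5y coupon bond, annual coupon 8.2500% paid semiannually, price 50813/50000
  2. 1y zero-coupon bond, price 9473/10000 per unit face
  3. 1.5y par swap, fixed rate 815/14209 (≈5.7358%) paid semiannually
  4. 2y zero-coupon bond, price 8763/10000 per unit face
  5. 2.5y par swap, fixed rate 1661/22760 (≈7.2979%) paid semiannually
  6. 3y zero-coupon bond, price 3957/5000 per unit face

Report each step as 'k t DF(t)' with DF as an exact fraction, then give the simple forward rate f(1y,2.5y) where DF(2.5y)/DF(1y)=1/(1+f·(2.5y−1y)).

1 1/2 122/125
2 1 9473/10000
3 3/2 1837/2000
4 2 8763/10000
5 5/2 8339/10000
6 3 3957/5000
f(1y,2.5y) = ((9473/10000)/(8339/10000) − 1)/(3/2) = 756/8339 ≈ 9.0658%

step 1 [0.5y] bond c/2=33/800: DF=(50813/50000 − 33/800·(0))/(1+33/800) = 122/125 ≈ 0.976000
step 2 [1y] zero: DF = P = 9473/10000 ≈ 0.947300
step 3 [1.5y] swap r/2=815/28418: DF=(1 − 815/28418·(0.976000+0.947300))/(1+815/28418) = 1837/2000 ≈ 0.918500
step 4 [2y] zero: DF = P = 8763/10000 ≈ 0.876300
step 5 [2.5y] swap r/2=1661/45520: DF=(1 − 1661/45520·(0.976000+0.947300+0.918500+0.876300))/(1+1661/45520) = 8339/10000 ≈ 0.833900
step 6 [3y] zero: DF = P = 3957/5000 ≈ 0.791400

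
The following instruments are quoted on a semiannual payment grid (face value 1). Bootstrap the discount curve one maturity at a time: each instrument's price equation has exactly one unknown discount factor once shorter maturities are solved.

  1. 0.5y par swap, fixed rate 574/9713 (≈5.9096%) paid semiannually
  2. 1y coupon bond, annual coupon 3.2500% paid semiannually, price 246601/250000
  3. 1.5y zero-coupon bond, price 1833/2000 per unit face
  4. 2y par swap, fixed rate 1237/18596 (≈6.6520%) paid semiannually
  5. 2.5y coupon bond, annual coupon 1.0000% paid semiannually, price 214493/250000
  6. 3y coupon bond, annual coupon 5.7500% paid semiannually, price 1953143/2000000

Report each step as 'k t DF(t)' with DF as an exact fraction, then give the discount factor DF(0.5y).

1 1/2 9713/10000
2 1 9551/10000
3 3/2 1833/2000
4 2 8763/10000
5 5/2 522/625
6 3 411/500
DF(0.5y) = 9713/10000 ≈ 0.971300

step 1 [0.5y] swap r/2=287/9713: DF=(1 − 287/9713·(0))/(1+287/9713) = 9713/10000 ≈ 0.971300
step 2 [1y] bond c/2=13/800: DF=(246601/250000 − 13/800·(0.971300))/(1+13/800) = 9551/10000 ≈ 0.955100
step 3 [1.5y] zero: DF = P = 1833/2000 ≈ 0.916500
step 4 [2y] swap r/2=1237/37192: DF=(1 − 1237/37192·(0.971300+0.955100+0.916500))/(1+1237/37192) = 8763/10000 ≈ 0.876300
step 5 [2.5y] bond c/2=1/200: DF=(214493/250000 − 1/200·(0.971300+0.955100+0.916500+0.876300))/(1+1/200) = 522/625 ≈ 0.835200
step 6 [3y] bond c/2=23/800: DF=(1953143/2000000 − 23/800·(0.971300+0.955100+0.916500+0.876300+0.835200))/(1+23/800) = 411/500 ≈ 0.822000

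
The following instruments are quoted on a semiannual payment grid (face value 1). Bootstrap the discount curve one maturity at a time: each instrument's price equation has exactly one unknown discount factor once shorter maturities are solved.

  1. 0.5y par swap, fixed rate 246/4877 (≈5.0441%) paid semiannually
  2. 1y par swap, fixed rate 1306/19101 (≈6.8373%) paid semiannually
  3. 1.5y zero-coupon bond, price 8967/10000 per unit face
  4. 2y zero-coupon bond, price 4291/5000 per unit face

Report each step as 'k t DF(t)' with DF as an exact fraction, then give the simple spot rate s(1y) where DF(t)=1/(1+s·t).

step 1 [0.5y] swap r/2=123/4877: DF=(1 − 123/4877·(0))/(1+123/4877) = 4877/5000 ≈ 0.975400
step 2 [1y] swap r/2=653/19101: DF=(1 − 653/19101·(0.975400))/(1+653/19101) = 9347/10000 ≈ 0.934700
step 3 [1.5y] zero: DF = P = 8967/10000 ≈ 0.896700
step 4 [2y] zero: DF = P = 4291/5000 ≈ 0.858200

1 1/2 4877/5000
2 1 9347/10000
3 3/2 8967/10000
4 2 4291/5000
s(1y) = (1/(9347/10000) − 1)/(1) = 653/9347 ≈ 6.9862%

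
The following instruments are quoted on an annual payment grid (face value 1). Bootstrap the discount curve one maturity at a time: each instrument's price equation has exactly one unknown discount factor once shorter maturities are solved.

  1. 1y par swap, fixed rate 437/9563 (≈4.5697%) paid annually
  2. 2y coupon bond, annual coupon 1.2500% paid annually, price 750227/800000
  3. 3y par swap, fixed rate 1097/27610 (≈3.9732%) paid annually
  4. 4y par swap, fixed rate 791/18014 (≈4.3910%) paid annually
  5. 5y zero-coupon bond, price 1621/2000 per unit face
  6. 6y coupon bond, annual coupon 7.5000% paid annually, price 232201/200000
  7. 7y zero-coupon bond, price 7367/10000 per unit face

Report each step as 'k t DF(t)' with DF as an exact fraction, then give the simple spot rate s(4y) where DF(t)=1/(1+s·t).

1 1 9563/10000
2 2 1143/1250
3 3 8903/10000
4 4 4209/5000
5 5 1621/2000
6 6 7721/10000
7 7 7367/10000
s(4y) = (1/(4209/5000) − 1)/(4) = 791/16836 ≈ 4.6983%

step 1 [1y] swap r/1=437/9563: DF=(1 − 437/9563·(0))/(1+437/9563) = 9563/10000 ≈ 0.956300
step 2 [2y] bond c/1=1/80: DF=(750227/800000 − 1/80·(0.956300))/(1+1/80) = 1143/1250 ≈ 0.914400
step 3 [3y] swap r/1=1097/27610: DF=(1 − 1097/27610·(0.956300+0.914400))/(1+1097/27610) = 8903/10000 ≈ 0.890300
step 4 [4y] swap r/1=791/18014: DF=(1 − 791/18014·(0.956300+0.914400+0.890300))/(1+791/18014) = 4209/5000 ≈ 0.841800
step 5 [5y] zero: DF = P = 1621/2000 ≈ 0.810500
step 6 [6y] bond c/1=3/40: DF=(232201/200000 − 3/40·(0.956300+0.914400+0.890300+0.841800+0.810500))/(1+3/40) = 7721/10000 ≈ 0.772100
step 7 [7y] zero: DF = P = 7367/10000 ≈ 0.736700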